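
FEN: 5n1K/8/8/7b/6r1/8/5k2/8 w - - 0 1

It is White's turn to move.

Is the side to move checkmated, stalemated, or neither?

White to move; white king on h8.
In check: no.
King squares — g7: attacked by Rg4; h7: attacked by Nf8; g8: attacked by Rg4.
Legal moves for White: none.
Not in check and no legal moves → stalemate.

stalemate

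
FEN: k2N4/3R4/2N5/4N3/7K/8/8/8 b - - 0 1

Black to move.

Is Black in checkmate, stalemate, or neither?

Black to move; black king on a8.
In check: no.
King squares — a7: attacked by Nc6; b7: attacked by Rd7; b8: attacked by Nc6.
Legal moves for Black: none.
Not in check and no legal moves → stalemate.

stalemate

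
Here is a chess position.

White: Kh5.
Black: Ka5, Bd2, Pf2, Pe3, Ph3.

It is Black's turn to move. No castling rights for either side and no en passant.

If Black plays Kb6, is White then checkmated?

no

After Kb6: white king on h5; in check: no.
White is not in check, so this cannot be checkmate.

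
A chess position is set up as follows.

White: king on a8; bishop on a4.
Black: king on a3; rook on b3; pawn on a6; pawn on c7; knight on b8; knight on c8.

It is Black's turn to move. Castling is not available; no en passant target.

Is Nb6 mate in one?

no

After Nb6: white king on a8; in check: yes, from the black knight on b6.
White has 3 legal replies: Kxb8, Kb7, Ka7.
In check but a legal move exists → not checkmate.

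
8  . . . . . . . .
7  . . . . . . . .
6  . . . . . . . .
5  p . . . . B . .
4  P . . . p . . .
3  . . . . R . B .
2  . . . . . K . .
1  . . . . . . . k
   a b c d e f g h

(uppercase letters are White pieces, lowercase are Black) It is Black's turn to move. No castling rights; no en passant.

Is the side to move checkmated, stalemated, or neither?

stalemate

Black to move; black king on h1.
In check: no.
King squares — g1: attacked by Kf2; g2: attacked by Kf2; h2: attacked by Bg3.
Legal moves for Black: none.
Not in check and no legal moves → stalemate.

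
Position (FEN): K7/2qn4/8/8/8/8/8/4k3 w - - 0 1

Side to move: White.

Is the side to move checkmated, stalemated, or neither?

stalemate

White to move; white king on a8.
In check: no.
King squares — a7: attacked by Qc7; b7: attacked by Qc7; b8: attacked by Qc7.
Legal moves for White: none.
Not in check and no legal moves → stalemate.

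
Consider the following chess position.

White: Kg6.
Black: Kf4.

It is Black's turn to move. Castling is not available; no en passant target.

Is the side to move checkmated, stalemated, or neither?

Black to move; black king on f4.
In check: no.
Legal moves for Black: Ke5, Kg4, Ke4, Kg3, Kf3, Ke3.
Black has 6 legal moves and is not in check → neither.

neither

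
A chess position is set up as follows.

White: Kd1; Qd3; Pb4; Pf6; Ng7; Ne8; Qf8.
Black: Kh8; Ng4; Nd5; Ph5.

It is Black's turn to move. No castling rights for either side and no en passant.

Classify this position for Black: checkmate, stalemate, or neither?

Black to move; black king on h8.
In check: yes, from the white queen on f8.
King squares — g7: attacked by Pf6; h7: attacked by Qd3; g8: attacked by Qf8.
Legal moves for Black: none.
In check with no legal moves → checkmate.

checkmate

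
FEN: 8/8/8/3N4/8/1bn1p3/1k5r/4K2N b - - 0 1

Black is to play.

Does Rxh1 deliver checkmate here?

After Rxh1: white king on e1; in check: yes, from the black rook on h1.
King squares — d1: attacked by Rh1; f1: attacked by Rh1; d2: attacked by Pe3; e2: attacked by Nc3; f2: attacked by Pe3.
White has no legal moves → checkmate.

yes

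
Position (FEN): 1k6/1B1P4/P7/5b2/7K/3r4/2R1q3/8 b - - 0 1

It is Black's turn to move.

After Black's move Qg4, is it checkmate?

After Qg4: white king on h4; in check: yes, from the black queen on g4.
King squares — g3: attacked by Rd3; h3: attacked by Rd3; g4: attacked by Bf5; g5: attacked by Qg4; h5: attacked by Qg4.
White has no legal moves → checkmate.

yes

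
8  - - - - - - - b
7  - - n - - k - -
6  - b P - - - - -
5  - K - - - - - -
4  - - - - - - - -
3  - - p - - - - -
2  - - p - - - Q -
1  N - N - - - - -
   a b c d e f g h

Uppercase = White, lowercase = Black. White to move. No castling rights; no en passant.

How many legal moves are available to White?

White to move; king on b5.
In check: yes, from the black knight on c7.
Legal moves: Kxb6, Kc4, Kb4, Ka4.
Count: 4.

4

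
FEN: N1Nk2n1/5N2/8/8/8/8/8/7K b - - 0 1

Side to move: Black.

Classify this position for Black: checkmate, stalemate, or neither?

Black to move; black king on d8.
In check: yes, from the white knight on f7.
Legal moves for Black: Ke8, Kxc8, Kd7.
Black is in check but has 3 legal moves → neither.

neither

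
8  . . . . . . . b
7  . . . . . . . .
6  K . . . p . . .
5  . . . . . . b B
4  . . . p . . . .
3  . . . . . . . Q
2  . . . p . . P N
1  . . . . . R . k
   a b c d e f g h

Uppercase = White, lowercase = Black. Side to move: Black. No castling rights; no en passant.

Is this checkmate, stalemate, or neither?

Black to move; black king on h1.
In check: yes, from the white rook on f1.
King squares — g1: attacked by Rf1; g2: attacked by Qh3; h2: attacked by Qh3.
Legal moves for Black: none.
In check with no legal moves → checkmate.

checkmate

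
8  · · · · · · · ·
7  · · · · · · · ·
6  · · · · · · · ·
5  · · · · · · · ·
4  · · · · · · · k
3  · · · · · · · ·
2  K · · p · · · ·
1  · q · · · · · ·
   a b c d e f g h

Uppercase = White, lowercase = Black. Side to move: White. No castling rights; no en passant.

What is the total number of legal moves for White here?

2

White to move; king on a2.
In check: yes, from the black queen on b1.
Legal moves: Ka3, Kxb1.
Count: 2.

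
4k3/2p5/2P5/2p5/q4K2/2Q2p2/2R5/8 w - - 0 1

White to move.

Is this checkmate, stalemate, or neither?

White to move; white king on f4.
In check: yes, from the black queen on a4.
Legal moves for White: Kg5, Kf5, Ke5, Kg3, Kxf3, Ke3, Qd4, Qc4, Qb4.
White is in check but has 9 legal moves → neither.

neither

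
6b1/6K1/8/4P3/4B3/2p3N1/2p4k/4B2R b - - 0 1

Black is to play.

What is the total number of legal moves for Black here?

0

Black to move; king on h2.
In check: yes, from the white rook on h1.
Legal moves: none.
Count: 0.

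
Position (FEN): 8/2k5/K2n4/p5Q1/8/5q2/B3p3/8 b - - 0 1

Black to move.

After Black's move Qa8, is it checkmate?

After Qa8: white king on a6; in check: yes, from the black queen on a8.
King squares — a5: attacked by Qa8; b5: attacked by Nd6; b6: attacked by Kc7; a7: attacked by Qa8; b7: attacked by Nd6.
White has no legal moves → checkmate.

yes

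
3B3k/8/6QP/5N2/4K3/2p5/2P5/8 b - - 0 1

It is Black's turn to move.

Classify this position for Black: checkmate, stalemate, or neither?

stalemate

Black to move; black king on h8.
In check: no.
King squares — g7: attacked by Nf5; h7: attacked by Qg6; g8: attacked by Qg6.
Legal moves for Black: none.
Not in check and no legal moves → stalemate.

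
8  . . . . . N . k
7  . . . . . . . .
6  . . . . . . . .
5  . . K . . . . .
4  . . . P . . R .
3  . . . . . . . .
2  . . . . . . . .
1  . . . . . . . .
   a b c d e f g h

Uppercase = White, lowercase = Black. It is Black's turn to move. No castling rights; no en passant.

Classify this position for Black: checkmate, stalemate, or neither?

stalemate

Black to move; black king on h8.
In check: no.
King squares — g7: attacked by Rg4; h7: attacked by Nf8; g8: attacked by Rg4.
Legal moves for Black: none.
Not in check and no legal moves → stalemate.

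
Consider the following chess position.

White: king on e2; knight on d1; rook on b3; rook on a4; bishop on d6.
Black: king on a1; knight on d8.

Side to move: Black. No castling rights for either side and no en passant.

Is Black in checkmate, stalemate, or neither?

Black to move; black king on a1.
In check: yes, from the white rook on a4.
King squares — b1: attacked by Rb3; a2: attacked by Ra4; b2: attacked by Nd1.
Legal moves for Black: none.
In check with no legal moves → checkmate.

checkmate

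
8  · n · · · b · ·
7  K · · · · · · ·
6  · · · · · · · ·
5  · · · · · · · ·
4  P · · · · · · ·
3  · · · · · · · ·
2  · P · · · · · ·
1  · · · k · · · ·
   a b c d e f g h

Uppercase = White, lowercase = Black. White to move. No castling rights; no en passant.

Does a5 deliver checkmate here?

no

After a5: black king on d1; in check: no.
Black is not in check, so this cannot be checkmate.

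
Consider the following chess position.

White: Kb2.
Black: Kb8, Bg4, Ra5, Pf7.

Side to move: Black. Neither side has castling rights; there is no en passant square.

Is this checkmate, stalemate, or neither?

neither

Black to move; black king on b8.
In check: no.
Legal moves for Black include: Kc8, Ka8, Kc7, Kb7, Ka7, Ra8, Ra7, Ra6, Rh5, Rg5, Rf5, Re5, Rd5, Rc5, Rb5+, Ra4, Ra3, Ra2+, ... (list truncated; more exist).
Black has legal moves and is not in check → neither.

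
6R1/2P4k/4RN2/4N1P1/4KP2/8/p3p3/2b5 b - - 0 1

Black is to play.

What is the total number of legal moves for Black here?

0

Black to move; king on h7.
In check: yes, from the white knight on f6.
Legal moves: none.
Count: 0.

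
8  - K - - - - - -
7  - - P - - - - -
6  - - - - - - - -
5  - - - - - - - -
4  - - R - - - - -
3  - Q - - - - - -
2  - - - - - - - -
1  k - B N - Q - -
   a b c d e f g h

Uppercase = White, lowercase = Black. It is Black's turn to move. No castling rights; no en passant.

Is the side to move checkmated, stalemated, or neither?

stalemate

Black to move; black king on a1.
In check: no.
King squares — b1: attacked by Qb3; a2: attacked by Qb3; b2: attacked by Bc1.
Legal moves for Black: none.
Not in check and no legal moves → stalemate.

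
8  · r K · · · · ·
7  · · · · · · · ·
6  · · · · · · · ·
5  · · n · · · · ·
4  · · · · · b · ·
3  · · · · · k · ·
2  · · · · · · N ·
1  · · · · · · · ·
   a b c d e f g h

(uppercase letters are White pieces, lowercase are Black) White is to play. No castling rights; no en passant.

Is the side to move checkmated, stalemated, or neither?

checkmate

White to move; white king on c8.
In check: yes, from the black rook on b8.
King squares — b7: attacked by Nc5; c7: attacked by Bf4; d7: attacked by Nc5; b8: attacked by Bf4; d8: attacked by Rb8.
Legal moves for White: none.
In check with no legal moves → checkmate.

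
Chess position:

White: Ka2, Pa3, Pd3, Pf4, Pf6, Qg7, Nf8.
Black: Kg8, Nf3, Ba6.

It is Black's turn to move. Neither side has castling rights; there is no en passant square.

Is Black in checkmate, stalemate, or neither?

Black to move; black king on g8.
In check: yes, from the white queen on g7.
King squares — f7: attacked by Qg7; g7: attacked by Pf6; h7: attacked by Qg7; f8: attacked by Qg7; h8: attacked by Qg7.
Legal moves for Black: none.
In check with no legal moves → checkmate.

checkmate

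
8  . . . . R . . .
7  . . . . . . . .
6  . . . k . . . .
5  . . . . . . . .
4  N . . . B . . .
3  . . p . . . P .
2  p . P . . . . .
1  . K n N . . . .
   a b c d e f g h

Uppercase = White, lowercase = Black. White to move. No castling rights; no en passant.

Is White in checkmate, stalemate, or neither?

neither

White to move; white king on b1.
In check: yes, from the black pawn on a2.
King squares — a1: available; c1: available; a2: attacked by Nc1; b2: attacked by Pc3; c2: own pawn.
Legal moves for White: Kxc1, Ka1.
White is in check but has 2 legal moves → neither.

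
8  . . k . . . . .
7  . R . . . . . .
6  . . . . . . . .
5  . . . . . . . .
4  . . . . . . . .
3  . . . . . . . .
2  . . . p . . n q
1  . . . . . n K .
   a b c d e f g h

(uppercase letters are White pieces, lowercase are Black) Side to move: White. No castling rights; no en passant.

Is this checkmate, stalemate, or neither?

White to move; white king on g1.
In check: yes, from the black queen on h2.
King squares — f1: available; h1: attacked by Qh2; f2: available; g2: attacked by Qh2; h2: attacked by Nf1.
Legal moves for White: Kf2, Kxf1.
White is in check but has 2 legal moves → neither.

neither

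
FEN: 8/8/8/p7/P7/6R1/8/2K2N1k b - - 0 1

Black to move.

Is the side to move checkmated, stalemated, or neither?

stalemate

Black to move; black king on h1.
In check: no.
King squares — g1: attacked by Rg3; g2: attacked by Rg3; h2: attacked by Nf1.
Legal moves for Black: none.
Not in check and no legal moves → stalemate.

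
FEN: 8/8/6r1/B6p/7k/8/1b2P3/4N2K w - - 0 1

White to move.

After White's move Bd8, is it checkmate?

no

After Bd8: black king on h4; in check: yes, from the white bishop on d8.
Black has 6 legal replies: Kg4, Kh3, Kg3, Rf6, Rg5, Bf6.
In check but a legal move exists → not checkmate.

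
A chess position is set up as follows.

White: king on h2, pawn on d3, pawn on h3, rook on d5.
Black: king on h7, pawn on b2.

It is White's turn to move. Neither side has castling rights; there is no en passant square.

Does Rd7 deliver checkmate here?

no

After Rd7: black king on h7; in check: yes, from the white rook on d7.
Black has 4 legal replies: Kh8, Kg8, Kh6, Kg6.
In check but a legal move exists → not checkmate.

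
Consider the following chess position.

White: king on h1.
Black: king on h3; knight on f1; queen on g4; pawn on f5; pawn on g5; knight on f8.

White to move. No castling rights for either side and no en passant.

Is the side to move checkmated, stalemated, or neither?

White to move; white king on h1.
In check: no.
King squares — g1: attacked by Qg4; g2: attacked by Kh3; h2: attacked by Nf1.
Legal moves for White: none.
Not in check and no legal moves → stalemate.

stalemate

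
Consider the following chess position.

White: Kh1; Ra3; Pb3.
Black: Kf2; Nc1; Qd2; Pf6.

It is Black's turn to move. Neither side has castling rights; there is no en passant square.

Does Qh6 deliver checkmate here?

yes

After Qh6: white king on h1; in check: yes, from the black queen on h6.
King squares — g1: attacked by Kf2; g2: attacked by Kf2; h2: attacked by Qh6.
White has no legal moves → checkmate.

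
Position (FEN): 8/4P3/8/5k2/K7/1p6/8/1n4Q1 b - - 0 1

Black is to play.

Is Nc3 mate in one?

no

After Nc3: white king on a4; in check: yes, from the black knight on c3.
White has 4 legal replies: Ka5, Kb4, Kxb3, Ka3.
In check but a legal move exists → not checkmate.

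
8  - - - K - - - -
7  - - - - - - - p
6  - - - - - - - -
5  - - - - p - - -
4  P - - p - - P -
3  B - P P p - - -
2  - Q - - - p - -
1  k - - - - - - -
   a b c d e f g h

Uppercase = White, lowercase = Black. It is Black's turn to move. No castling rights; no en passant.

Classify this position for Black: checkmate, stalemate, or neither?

Black to move; black king on a1.
In check: yes, from the white queen on b2.
King squares — b1: attacked by Qb2; a2: attacked by Qb2; b2: attacked by Ba3.
Legal moves for Black: none.
In check with no legal moves → checkmate.

checkmate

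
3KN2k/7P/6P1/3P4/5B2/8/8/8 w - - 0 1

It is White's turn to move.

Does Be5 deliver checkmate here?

After Be5: black king on h8; in check: yes, from the white bishop on e5.
King squares — g7: attacked by Be5; h7: attacked by Pg6; g8: attacked by Ph7.
Black has no legal moves → checkmate.

yes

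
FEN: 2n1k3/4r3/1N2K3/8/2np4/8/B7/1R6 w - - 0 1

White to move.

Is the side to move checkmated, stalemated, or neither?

neither

White to move; white king on e6.
In check: yes, from the black rook on e7.
King squares — d5: available; e5: attacked by Nc4; f5: available; d6: attacked by Nc4; f6: available; d7: attacked by Re7; e7: attacked by Nc8; f7: attacked by Re7.
Legal moves for White: Kf6, Kf5, Kd5.
White is in check but has 3 legal moves → neither.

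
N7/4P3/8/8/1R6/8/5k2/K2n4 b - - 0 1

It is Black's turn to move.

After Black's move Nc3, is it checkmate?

no

After Nc3: white king on a1; in check: no.
White is not in check, so this cannot be checkmate.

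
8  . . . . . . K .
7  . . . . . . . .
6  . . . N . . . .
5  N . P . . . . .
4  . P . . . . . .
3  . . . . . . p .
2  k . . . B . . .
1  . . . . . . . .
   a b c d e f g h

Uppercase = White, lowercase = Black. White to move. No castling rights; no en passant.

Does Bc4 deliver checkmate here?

After Bc4: black king on a2; in check: yes, from the white bishop on c4.
Black has 4 legal replies: Ka3, Kb2, Kb1, Ka1.
In check but a legal move exists → not checkmate.

no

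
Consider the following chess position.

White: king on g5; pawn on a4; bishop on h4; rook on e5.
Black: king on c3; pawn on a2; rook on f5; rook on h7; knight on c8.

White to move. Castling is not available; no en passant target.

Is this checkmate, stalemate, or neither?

White to move; white king on g5.
In check: yes, from the black rook on f5.
King squares — f4: attacked by Rf5; g4: available; h4: own bishop; f5: available; h5: attacked by Rf5; f6: attacked by Rf5; g6: available; h6: attacked by Rh7.
Legal moves for White: Kg6, Kxf5, Kg4, Rxf5.
White is in check but has 4 legal moves → neither.

neither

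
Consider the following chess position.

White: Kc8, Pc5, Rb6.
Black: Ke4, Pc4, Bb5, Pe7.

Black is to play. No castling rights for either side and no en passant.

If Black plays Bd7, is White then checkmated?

no

After Bd7: white king on c8; in check: yes, from the black bishop on d7.
White has 5 legal replies: Kd8, Kb8, Kxd7, Kc7, Kb7.
In check but a legal move exists → not checkmate.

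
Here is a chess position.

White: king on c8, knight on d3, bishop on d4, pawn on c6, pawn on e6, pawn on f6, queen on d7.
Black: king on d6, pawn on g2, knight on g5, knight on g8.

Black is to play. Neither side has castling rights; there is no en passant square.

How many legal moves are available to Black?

0

Black to move; king on d6.
In check: yes, from the white queen on d7.
Legal moves: none.
Count: 0.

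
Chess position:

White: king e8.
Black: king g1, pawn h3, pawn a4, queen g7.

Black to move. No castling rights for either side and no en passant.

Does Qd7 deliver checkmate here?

After Qd7: white king on e8; in check: yes, from the black queen on d7.
White has 2 legal replies: Kf8, Kxd7.
In check but a legal move exists → not checkmate.

no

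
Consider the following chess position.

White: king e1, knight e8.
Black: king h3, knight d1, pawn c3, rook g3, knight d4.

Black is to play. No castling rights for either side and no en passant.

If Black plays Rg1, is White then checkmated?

After Rg1: white king on e1; in check: yes, from the black rook on g1.
King squares — d1: attacked by Rg1; f1: attacked by Rg1; d2: attacked by Pc3; e2: attacked by Nd4; f2: attacked by Nd1.
White has no legal moves → checkmate.

yes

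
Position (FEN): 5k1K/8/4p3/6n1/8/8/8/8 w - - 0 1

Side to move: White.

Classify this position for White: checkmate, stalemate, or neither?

stalemate

White to move; white king on h8.
In check: no.
King squares — g7: attacked by Kf8; h7: attacked by Ng5; g8: attacked by Kf8.
Legal moves for White: none.
Not in check and no legal moves → stalemate.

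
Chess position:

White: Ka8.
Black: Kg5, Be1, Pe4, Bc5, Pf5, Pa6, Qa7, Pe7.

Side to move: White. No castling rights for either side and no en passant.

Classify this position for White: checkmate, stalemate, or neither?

White to move; white king on a8.
In check: yes, from the black queen on a7.
King squares — a7: attacked by Bc5; b7: attacked by Qa7; b8: attacked by Qa7.
Legal moves for White: none.
In check with no legal moves → checkmate.

checkmate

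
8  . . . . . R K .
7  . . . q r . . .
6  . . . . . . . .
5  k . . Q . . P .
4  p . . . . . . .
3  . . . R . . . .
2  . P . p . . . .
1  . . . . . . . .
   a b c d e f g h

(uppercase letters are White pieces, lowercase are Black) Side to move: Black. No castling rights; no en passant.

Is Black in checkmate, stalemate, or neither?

neither

Black to move; black king on a5.
In check: yes, from the white queen on d5.
King squares — a4: own pawn; b4: available; b5: attacked by Qd5; a6: available; b6: available.
Legal moves for Black: Kb6, Ka6, Kb4, Qxd5+, Qb5.
Black is in check but has 5 legal moves → neither.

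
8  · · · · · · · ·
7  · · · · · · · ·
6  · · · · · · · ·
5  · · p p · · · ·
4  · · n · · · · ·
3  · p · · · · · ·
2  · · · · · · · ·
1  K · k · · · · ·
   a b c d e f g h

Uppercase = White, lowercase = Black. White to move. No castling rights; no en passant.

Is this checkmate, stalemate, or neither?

stalemate

White to move; white king on a1.
In check: no.
King squares — b1: attacked by Kc1; a2: attacked by Pb3; b2: attacked by Kc1.
Legal moves for White: none.
Not in check and no legal moves → stalemate.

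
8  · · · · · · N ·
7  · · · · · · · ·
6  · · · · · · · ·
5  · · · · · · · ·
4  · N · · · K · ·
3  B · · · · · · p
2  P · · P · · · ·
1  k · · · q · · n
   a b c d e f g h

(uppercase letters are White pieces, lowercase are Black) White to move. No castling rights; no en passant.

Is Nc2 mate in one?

no

After Nc2: black king on a1; in check: yes, from the white knight on c2.
Black has 2 legal replies: Kxa2, Kb1.
In check but a legal move exists → not checkmate.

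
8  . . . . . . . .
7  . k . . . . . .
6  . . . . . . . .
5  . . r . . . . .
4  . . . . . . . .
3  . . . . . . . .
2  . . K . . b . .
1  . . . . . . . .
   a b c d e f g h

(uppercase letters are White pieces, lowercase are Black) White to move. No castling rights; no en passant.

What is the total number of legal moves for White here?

6

White to move; king on c2.
In check: yes, from the black rook on c5.
Legal moves: Kd3, Kb3, Kd2, Kb2, Kd1, Kb1.
Count: 6.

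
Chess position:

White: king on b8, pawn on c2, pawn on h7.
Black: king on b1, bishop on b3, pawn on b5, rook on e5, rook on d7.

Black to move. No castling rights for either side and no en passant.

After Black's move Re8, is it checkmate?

yes

After Re8: white king on b8; in check: yes, from the black rook on e8.
King squares — a7: attacked by Rd7; b7: attacked by Rd7; c7: attacked by Rd7; a8: attacked by Re8; c8: attacked by Re8.
White has no legal moves → checkmate.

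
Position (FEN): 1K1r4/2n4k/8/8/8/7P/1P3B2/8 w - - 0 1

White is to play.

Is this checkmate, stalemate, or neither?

neither

White to move; white king on b8.
In check: yes, from the black rook on d8.
Legal moves for White: Kxc7, Kb7, Ka7.
White is in check but has 3 legal moves → neither.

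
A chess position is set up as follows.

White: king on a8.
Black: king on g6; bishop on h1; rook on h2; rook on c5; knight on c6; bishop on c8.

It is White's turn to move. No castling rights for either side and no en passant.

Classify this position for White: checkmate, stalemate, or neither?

stalemate

White to move; white king on a8.
In check: no.
King squares — a7: attacked by Nc6; b7: attacked by Bc8; b8: attacked by Nc6.
Legal moves for White: none.
Not in check and no legal moves → stalemate.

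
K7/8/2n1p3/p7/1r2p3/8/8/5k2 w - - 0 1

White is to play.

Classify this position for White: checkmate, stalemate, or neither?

White to move; white king on a8.
In check: no.
King squares — a7: attacked by Nc6; b7: attacked by Rb4; b8: attacked by Rb4.
Legal moves for White: none.
Not in check and no legal moves → stalemate.

stalemate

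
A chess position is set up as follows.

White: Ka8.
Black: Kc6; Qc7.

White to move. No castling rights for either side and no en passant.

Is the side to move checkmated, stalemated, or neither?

White to move; white king on a8.
In check: no.
King squares — a7: attacked by Qc7; b7: attacked by Kc6; b8: attacked by Qc7.
Legal moves for White: none.
Not in check and no legal moves → stalemate.

stalemate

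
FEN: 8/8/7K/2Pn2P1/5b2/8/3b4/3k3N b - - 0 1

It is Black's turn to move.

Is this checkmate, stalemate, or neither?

neither

Black to move; black king on d1.
In check: no.
Legal moves for Black include: Ne7, Nc7, Nf6, Nb6, Nb4, Ne3, Nc3, Bb8, Bc7, Bd6, Bxg5+, Be5, Bg3, Bfe3, Bh2, Ba5, Bb4, Bde3, ... (list truncated; more exist).
Black has legal moves and is not in check → neither.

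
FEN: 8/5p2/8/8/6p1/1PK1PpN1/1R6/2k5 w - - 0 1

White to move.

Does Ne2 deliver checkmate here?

no

After Ne2: black king on c1; in check: yes, from the white knight on e2.
Black has 2 legal replies: Kd1, fxe2.
In check but a legal move exists → not checkmate.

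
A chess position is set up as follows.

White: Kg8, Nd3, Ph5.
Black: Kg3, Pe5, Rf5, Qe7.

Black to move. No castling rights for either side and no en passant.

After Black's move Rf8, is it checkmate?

After Rf8: white king on g8; in check: yes, from the black rook on f8.
King squares — f7: attacked by Qe7; g7: attacked by Qe7; h7: attacked by Qe7; f8: attacked by Qe7; h8: attacked by Rf8.
White has no legal moves → checkmate.

yes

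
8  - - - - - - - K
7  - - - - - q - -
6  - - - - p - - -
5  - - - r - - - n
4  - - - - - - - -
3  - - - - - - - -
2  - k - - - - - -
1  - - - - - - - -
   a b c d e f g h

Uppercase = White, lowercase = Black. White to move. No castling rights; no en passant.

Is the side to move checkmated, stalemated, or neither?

White to move; white king on h8.
In check: no.
King squares — g7: attacked by Nh5; h7: attacked by Qf7; g8: attacked by Qf7.
Legal moves for White: none.
Not in check and no legal moves → stalemate.

stalemate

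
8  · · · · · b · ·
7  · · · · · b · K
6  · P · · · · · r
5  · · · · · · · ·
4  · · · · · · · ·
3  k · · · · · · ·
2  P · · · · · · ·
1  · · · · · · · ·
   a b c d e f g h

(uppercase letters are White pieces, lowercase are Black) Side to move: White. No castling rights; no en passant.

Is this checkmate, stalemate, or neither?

White to move; white king on h7.
In check: yes, from the black rook on h6.
King squares — g6: attacked by Rh6; h6: attacked by Bf8; g7: attacked by Bf8; g8: attacked by Bf7; h8: attacked by Rh6.
Legal moves for White: none.
In check with no legal moves → checkmate.

checkmate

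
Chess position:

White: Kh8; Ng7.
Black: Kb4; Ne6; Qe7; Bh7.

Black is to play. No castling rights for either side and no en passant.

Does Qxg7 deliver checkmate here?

yes

After Qxg7: white king on h8; in check: yes, from the black queen on g7.
King squares — g7: attacked by Ne6; h7: attacked by Qg7; g8: attacked by Qg7.
White has no legal moves → checkmate.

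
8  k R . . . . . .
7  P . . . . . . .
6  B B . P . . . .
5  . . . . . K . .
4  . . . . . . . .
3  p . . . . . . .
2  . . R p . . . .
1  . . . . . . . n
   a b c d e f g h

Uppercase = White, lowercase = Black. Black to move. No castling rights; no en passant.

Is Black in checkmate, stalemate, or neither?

checkmate

Black to move; black king on a8.
In check: yes, from the white rook on b8.
King squares — a7: attacked by Bb6; b7: attacked by Ba6; b8: attacked by Pa7.
Legal moves for Black: none.
In check with no legal moves → checkmate.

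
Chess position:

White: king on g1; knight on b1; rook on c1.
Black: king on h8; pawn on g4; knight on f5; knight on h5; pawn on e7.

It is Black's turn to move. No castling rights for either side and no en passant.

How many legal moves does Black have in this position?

17

Black to move; king on h8.
In check: no.
Legal moves: Kg8, Kh7, Kg7, Nhg7, Nf6, Nf4, Nhg3, Nfg7, Nh6, Nd6, Nh4, Nd4, Nfg3, Ne3, e6, g3, e5.
Count: 17.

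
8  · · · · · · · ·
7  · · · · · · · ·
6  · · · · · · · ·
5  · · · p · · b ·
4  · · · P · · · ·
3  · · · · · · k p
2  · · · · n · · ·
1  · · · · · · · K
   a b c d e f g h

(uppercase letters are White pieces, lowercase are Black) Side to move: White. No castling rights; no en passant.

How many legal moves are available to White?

0

White to move; king on h1.
In check: no.
Legal moves: none.
Count: 0.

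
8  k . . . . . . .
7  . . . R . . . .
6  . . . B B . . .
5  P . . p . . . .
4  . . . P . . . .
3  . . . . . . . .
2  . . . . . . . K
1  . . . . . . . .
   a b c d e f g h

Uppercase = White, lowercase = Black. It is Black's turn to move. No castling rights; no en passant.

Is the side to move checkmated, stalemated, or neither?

Black to move; black king on a8.
In check: no.
King squares — a7: attacked by Rd7; b7: attacked by Rd7; b8: attacked by Bd6.
Legal moves for Black: none.
Not in check and no legal moves → stalemate.

stalemate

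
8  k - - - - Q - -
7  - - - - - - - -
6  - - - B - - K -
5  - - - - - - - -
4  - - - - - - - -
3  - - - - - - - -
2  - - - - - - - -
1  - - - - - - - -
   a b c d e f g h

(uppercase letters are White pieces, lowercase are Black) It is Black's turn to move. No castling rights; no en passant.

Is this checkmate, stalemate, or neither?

neither

Black to move; black king on a8.
In check: yes, from the white queen on f8.
King squares — a7: available; b7: available; b8: attacked by Bd6.
Legal moves for Black: Kb7, Ka7.
Black is in check but has 2 legal moves → neither.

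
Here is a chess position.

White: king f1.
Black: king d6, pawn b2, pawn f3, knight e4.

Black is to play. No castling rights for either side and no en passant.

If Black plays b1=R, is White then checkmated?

yes

After b1=R: white king on f1; in check: yes, from the black rook on b1.
King squares — e1: attacked by Rb1; g1: attacked by Rb1; e2: attacked by Pf3; f2: attacked by Ne4; g2: attacked by Pf3.
White has no legal moves → checkmate.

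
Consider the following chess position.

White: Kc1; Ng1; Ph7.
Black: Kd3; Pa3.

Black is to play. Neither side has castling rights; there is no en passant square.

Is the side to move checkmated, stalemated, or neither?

neither

Black to move; black king on d3.
In check: no.
Legal moves for Black: Ke4, Kd4, Kc4, Ke3, Kc3, a2.
Black has 6 legal moves and is not in check → neither.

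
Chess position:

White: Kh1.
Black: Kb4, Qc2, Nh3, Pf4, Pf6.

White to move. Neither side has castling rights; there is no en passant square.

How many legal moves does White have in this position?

White to move; king on h1.
In check: no.
Legal moves: none.
Count: 0.

0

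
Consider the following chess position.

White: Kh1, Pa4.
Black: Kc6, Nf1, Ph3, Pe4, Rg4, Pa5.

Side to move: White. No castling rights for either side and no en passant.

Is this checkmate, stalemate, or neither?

stalemate

White to move; white king on h1.
In check: no.
King squares — g1: attacked by Rg4; g2: attacked by Ph3; h2: attacked by Nf1.
Legal moves for White: none.
Not in check and no legal moves → stalemate.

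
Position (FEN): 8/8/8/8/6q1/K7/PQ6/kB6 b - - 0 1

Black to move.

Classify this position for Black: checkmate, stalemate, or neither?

Black to move; black king on a1.
In check: yes, from the white queen on b2.
King squares — b1: attacked by Qb2; a2: attacked by Bb1; b2: attacked by Ka3.
Legal moves for Black: none.
In check with no legal moves → checkmate.

checkmate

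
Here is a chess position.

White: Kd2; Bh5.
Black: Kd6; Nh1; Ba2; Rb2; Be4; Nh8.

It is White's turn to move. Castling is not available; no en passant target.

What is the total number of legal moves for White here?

White to move; king on d2.
In check: yes, from the black rook on b2.
Legal moves: Ke3, Kc3, Ke1, Kd1, Kc1.
Count: 5.

5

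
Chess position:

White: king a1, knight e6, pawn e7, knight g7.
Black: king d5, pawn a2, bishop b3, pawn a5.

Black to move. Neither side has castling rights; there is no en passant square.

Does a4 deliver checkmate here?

After a4: white king on a1; in check: no.
White is not in check, so this cannot be checkmate.

no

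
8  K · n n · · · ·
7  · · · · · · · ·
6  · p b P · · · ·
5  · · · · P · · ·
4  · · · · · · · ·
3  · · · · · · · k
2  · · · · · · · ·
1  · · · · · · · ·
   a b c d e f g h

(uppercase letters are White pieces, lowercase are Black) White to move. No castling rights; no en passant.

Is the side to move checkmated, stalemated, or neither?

neither

White to move; white king on a8.
In check: yes, from the black bishop on c6.
Legal moves for White: Kb8.
White is in check but has 1 legal move → neither.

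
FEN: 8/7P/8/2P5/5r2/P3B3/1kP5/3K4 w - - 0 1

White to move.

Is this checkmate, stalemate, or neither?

neither

White to move; white king on d1.
In check: no.
Legal moves for White: Bxf4, Bd4+, Bf2, Bd2, Bg1, Bc1+, Ke2, Kd2, Ke1, h8=Q+, h8=R, h8=B+, h8=N, c6, a4, c3, c4.
White has 17 legal moves and is not in check → neither.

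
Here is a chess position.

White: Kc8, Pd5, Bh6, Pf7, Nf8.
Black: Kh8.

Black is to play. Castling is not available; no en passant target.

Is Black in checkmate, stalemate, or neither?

stalemate

Black to move; black king on h8.
In check: no.
King squares — g7: attacked by Bh6; h7: attacked by Nf8; g8: attacked by Pf7.
Legal moves for Black: none.
Not in check and no legal moves → stalemate.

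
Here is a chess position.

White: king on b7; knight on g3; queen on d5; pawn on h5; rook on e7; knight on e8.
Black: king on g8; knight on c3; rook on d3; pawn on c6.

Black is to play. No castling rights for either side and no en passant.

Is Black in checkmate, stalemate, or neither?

neither

Black to move; black king on g8.
In check: yes, from the white queen on d5.
King squares — f7: attacked by Qd5; g7: attacked by Re7; h7: attacked by Re7; f8: available; h8: available.
Legal moves for Black: Kh8, Kf8, Rxd5, Nxd5, cxd5.
Black is in check but has 5 legal moves → neither.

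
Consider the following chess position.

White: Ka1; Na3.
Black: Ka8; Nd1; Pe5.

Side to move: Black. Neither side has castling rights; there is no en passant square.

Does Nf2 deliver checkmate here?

After Nf2: white king on a1; in check: no.
White is not in check, so this cannot be checkmate.

no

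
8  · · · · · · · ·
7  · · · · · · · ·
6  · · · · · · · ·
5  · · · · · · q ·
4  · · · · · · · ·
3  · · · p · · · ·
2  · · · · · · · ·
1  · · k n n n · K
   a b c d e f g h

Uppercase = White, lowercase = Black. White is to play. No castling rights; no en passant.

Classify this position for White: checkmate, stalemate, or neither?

White to move; white king on h1.
In check: no.
King squares — g1: attacked by Qg5; g2: attacked by Ne1; h2: attacked by Nf1.
Legal moves for White: none.
Not in check and no legal moves → stalemate.

stalemate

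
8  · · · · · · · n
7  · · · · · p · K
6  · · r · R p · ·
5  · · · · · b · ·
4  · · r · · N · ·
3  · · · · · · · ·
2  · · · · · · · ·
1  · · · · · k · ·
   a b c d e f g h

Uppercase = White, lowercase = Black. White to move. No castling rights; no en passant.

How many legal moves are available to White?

White to move; king on h7.
In check: yes, from the black bishop on f5.
Legal moves: Kxh8, Kg8, Kg7, Kh6, Ng6.
Count: 5.

5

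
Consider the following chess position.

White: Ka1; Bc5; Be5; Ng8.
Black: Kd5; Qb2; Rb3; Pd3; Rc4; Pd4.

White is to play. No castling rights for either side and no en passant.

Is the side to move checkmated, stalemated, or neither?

checkmate

White to move; white king on a1.
In check: yes, from the black queen on b2.
King squares — b1: attacked by Qb2; a2: attacked by Qb2; b2: attacked by Rb3.
Legal moves for White: none.
In check with no legal moves → checkmate.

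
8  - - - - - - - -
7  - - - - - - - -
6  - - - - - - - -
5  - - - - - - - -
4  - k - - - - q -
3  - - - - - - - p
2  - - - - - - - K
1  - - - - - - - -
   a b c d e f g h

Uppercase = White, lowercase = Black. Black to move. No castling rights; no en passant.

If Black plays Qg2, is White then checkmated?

After Qg2: white king on h2; in check: yes, from the black queen on g2.
King squares — g1: attacked by Qg2; h1: attacked by Qg2; g2: attacked by Ph3; g3: attacked by Qg2; h3: attacked by Qg2.
White has no legal moves → checkmate.

yes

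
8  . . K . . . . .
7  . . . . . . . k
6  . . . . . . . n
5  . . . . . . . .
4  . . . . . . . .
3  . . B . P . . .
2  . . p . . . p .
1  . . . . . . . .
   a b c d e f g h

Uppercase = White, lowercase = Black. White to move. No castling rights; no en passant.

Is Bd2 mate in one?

After Bd2: black king on h7; in check: no.
Black is not in check, so this cannot be checkmate.

no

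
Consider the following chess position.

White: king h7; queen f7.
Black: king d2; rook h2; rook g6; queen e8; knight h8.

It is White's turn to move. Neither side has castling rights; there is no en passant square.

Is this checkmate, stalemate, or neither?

White to move; white king on h7.
In check: yes, from the black rook on h2.
King squares — g6: attacked by Nh8; h6: attacked by Rh2; g7: attacked by Rg6; g8: attacked by Rg6; h8: attacked by Rh2.
Legal moves for White: none.
In check with no legal moves → checkmate.

checkmate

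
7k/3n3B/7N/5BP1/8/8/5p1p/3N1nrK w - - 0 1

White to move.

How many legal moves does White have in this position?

0

White to move; king on h1.
In check: yes, from the black rook on g1.
Legal moves: none.
Count: 0.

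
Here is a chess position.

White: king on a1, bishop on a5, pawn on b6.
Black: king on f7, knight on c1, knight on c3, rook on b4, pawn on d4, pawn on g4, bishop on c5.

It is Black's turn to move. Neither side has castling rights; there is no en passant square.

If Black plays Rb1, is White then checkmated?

After Rb1: white king on a1; in check: yes, from the black rook on b1.
King squares — b1: attacked by Nc3; a2: attacked by Nc1; b2: attacked by Rb1.
White has no legal moves → checkmate.

yes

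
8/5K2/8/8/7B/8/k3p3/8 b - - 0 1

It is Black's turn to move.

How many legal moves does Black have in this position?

9

Black to move; king on a2.
In check: no.
Legal moves: Kb3, Ka3, Kb2, Kb1, Ka1, e1=Q, e1=R, e1=B, e1=N.
Count: 9.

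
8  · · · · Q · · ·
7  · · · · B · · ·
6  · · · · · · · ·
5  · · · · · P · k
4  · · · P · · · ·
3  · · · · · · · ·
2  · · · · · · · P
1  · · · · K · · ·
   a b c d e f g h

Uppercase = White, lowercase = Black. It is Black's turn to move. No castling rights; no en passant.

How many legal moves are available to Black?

Black to move; king on h5.
In check: yes, from the white queen on e8.
Legal moves: Kh6, Kg4.
Count: 2.

2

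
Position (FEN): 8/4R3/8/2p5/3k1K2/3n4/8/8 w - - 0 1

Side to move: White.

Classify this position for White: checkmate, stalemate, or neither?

White to move; white king on f4.
In check: yes, from the black knight on d3.
Legal moves for White: Kg5, Kf5, Kg4, Kg3, Kf3.
White is in check but has 5 legal moves → neither.

neither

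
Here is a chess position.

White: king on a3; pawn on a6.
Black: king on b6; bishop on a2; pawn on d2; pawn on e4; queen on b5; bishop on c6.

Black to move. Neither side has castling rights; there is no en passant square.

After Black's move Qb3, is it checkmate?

yes

After Qb3: white king on a3; in check: yes, from the black queen on b3.
King squares — a2: attacked by Qb3; b2: attacked by Qb3; b3: attacked by Ba2; a4: attacked by Qb3; b4: attacked by Qb3.
White has no legal moves → checkmate.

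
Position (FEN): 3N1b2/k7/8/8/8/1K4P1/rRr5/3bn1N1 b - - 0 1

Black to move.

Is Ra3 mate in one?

yes

After Ra3: white king on b3; in check: yes, from the black rook on a3.
King squares — a2: attacked by Ra3; b2: own rook; c2: attacked by Bd1; a3: attacked by Bf8; c3: attacked by Rc2; a4: attacked by Ra3; b4: attacked by Bf8; c4: attacked by Rc2.
White has no legal moves → checkmate.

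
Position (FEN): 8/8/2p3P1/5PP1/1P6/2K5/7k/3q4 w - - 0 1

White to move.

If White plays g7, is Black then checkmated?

no

After g7: black king on h2; in check: no.
Black is not in check, so this cannot be checkmate.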